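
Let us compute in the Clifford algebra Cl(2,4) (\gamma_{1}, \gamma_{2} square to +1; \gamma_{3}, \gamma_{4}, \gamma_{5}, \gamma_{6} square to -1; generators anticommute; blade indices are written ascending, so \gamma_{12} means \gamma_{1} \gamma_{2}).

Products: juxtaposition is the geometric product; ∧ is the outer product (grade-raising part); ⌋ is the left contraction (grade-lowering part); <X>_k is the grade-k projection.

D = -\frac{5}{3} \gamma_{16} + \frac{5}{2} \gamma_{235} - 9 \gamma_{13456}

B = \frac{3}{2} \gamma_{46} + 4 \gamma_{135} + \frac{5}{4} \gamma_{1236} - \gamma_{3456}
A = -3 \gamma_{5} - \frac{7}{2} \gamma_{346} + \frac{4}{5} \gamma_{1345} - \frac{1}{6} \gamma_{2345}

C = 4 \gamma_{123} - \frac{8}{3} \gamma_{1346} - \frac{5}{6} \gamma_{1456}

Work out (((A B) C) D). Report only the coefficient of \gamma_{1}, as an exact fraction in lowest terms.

step 1: \frac{21}{4} \gamma_{3} - \frac{16}{5} \gamma_{4} - \frac{7}{2} \gamma_{5} + 12 \gamma_{13} - \frac{4}{5} \gamma_{16} + \frac{1}{6} \gamma_{26} - \frac{121}{24} \gamma_{124} - 3 \gamma_{346} + \frac{9}{2} \gamma_{456} + \frac{6}{5} \gamma_{1356} + \frac{331}{24} \gamma_{1456} - \frac{1}{4} \gamma_{2356} - \gamma_{2456} + \frac{15}{4} \gamma_{12356}
step 2: \frac{1655}{144} - \frac{17}{4} \gamma_{1} - 48 \gamma_{2} - \frac{121}{6} \gamma_{12} - \frac{571}{30} \gamma_{34} - \frac{331}{9} \gamma_{35} + \frac{58}{15} \gamma_{45} - 32 \gamma_{46} + 15 \gamma_{56} - \frac{29}{2} \gamma_{135} - \frac{118}{15} \gamma_{136} - \frac{203}{12} \gamma_{146} + \frac{5}{3} \gamma_{156} + \frac{25}{8} \gamma_{234} + \frac{749}{45} \gamma_{236} - 10 \gamma_{245} - \frac{6481}{720} \gamma_{256} + \frac{4693}{360} \gamma_{1234} + \frac{34}{3} \gamma_{1235} + \frac{29}{36} \gamma_{1245} + 12 \gamma_{1246} + 10 \gamma_{3456} - \frac{215}{24} \gamma_{13456} - \frac{331}{6} \gamma_{23456} - 18 \gamma_{123456}
step 3: \frac{645}{8} - \frac{355}{3} \gamma_{1} - \frac{1261}{18} \gamma_{2} - \frac{118}{9} \gamma_{3} - \frac{1015}{36} \gamma_{4} + \frac{25}{9} \gamma_{5} + \frac{85}{12} \gamma_{6} - \frac{1841}{4} \gamma_{12} - \frac{160}{3} \gamma_{14} + 25 \gamma_{15} - \frac{8275}{432} \gamma_{16} - 20 \gamma_{24} - \frac{605}{18} \gamma_{26} + 40 \gamma_{34} + \frac{129}{4} \gamma_{35} - \frac{6481}{288} \gamma_{36} - \frac{5039}{80} \gamma_{45} - \frac{89}{12} \gamma_{46} - \frac{749}{18} \gamma_{56} - \frac{749}{27} \gamma_{123} + \frac{6481}{432} \gamma_{125} - 80 \gamma_{126} + \frac{9575}{72} \gamma_{134} + \frac{2851}{12} \gamma_{135} + \frac{174}{5} \gamma_{136} + \frac{4693}{144} \gamma_{145} + 286 \gamma_{146} - \frac{1713}{10} \gamma_{156} - \frac{29}{3} \gamma_{234} + \frac{39379}{288} \gamma_{235} + \frac{121}{4} \gamma_{236} - \frac{571}{12} \gamma_{245} + 127 \gamma_{246} - \frac{4693}{40} \gamma_{256} - \frac{1075}{72} \gamma_{345} + \frac{145}{6} \gamma_{356} + \frac{6481}{80} \gamma_{1234} - \frac{85}{8} \gamma_{1235} + \frac{565}{6} \gamma_{1236} - \frac{749}{5} \gamma_{1245} - \frac{1075}{48} \gamma_{1246} - \frac{203}{24} \gamma_{1256} + \frac{50}{3} \gamma_{1345} + \frac{571}{18} \gamma_{1346} + \frac{1655}{27} \gamma_{1356} - \frac{58}{9} \gamma_{1456} + 30 \gamma_{2345} + \frac{4693}{216} \gamma_{2346} + \frac{170}{9} \gamma_{2356} + \frac{145}{108} \gamma_{2456} + \frac{153}{4} \gamma_{3456} + \frac{1655}{18} \gamma_{12345} + \frac{125}{24} \gamma_{12346} - \frac{50}{3} \gamma_{12456} - \frac{2135}{16} \gamma_{13456} - \frac{203}{2} \gamma_{23456} - \frac{9353}{24} \gamma_{123456}
Answer: -\frac{355}{3}


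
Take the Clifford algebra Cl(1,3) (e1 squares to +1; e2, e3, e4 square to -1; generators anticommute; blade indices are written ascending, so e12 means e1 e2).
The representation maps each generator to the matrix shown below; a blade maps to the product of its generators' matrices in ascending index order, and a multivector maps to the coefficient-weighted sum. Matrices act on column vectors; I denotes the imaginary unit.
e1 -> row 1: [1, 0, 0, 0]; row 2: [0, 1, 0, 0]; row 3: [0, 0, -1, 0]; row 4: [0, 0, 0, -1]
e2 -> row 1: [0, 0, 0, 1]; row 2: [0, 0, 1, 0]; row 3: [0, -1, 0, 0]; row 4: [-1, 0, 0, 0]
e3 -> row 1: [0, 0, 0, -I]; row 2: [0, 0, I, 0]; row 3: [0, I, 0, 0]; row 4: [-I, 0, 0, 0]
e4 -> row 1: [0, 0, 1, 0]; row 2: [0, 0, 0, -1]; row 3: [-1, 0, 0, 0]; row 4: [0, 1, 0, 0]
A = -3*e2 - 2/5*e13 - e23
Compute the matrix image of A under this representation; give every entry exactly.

Bivector images (products of the table entries): rho(e13) = rho(e1)rho(e3) = row 1: [0, 0, 0, -I]; row 2: [0, 0, I, 0]; row 3: [0, -I, 0, 0]; row 4: [I, 0, 0, 0]; rho(e23) = rho(e2)rho(e3) = row 1: [-I, 0, 0, 0]; row 2: [0, I, 0, 0]; row 3: [0, 0, -I, 0]; row 4: [0, 0, 0, I].
M = (-3)*rho(e2) + (-2/5)*rho(e13) + (-1)*rho(e23), summed entrywise:
Answer: row 1: [I, 0, 0, -3 + 2*I/5]; row 2: [0, -I, -3 - 2*I/5, 0]; row 3: [0, 3 + 2*I/5, I, 0]; row 4: [3 - 2*I/5, 0, 0, -I]


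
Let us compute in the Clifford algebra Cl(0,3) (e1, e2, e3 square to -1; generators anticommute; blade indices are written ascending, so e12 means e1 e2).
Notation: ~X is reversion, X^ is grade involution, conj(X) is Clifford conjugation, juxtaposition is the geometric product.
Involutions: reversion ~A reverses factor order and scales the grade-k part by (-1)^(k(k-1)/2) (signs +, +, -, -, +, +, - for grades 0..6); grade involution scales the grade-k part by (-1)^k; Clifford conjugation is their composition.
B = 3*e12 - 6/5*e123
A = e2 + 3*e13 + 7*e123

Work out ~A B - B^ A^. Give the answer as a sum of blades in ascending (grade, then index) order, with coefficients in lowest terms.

first term: 42/5 + 3*e1 + 18/5*e2 + 21*e3 - 6/5*e13 + 9*e23
second term: -42/5 + 3*e1 + 18/5*e2 + 21*e3 - 6/5*e13 + 9*e23
Answer: 84/5


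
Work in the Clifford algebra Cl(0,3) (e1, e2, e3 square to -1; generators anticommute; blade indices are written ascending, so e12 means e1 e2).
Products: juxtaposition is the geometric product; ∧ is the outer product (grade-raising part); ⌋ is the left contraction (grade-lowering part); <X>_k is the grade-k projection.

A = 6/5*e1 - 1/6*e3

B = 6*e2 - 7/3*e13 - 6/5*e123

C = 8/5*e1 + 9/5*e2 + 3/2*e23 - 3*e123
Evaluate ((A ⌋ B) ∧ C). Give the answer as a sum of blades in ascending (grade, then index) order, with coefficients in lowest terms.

step 1: 7/18*e1 + 14/5*e3 - 1/5*e12 + 36/25*e23
step 2: 7/10*e12 - 112/25*e13 - 126/25*e23 + 4331/1500*e123
Answer: 7/10*e12 - 112/25*e13 - 126/25*e23 + 4331/1500*e123


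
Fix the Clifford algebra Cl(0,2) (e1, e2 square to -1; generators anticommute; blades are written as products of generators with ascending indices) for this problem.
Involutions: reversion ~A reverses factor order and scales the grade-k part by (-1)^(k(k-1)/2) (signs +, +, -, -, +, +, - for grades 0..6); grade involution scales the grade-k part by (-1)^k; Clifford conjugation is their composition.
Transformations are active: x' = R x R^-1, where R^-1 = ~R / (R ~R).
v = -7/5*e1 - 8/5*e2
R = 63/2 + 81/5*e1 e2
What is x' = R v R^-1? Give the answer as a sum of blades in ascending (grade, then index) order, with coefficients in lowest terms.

~R = 63/2 - 81/5*e1 e2, and R ~R = 125469/100, so R^-1 = ~R / (125469/100).
R v = -909/50*e1 - 1827/25*e2
Answer: 3773/7745*e1 - 16028/7745*e2


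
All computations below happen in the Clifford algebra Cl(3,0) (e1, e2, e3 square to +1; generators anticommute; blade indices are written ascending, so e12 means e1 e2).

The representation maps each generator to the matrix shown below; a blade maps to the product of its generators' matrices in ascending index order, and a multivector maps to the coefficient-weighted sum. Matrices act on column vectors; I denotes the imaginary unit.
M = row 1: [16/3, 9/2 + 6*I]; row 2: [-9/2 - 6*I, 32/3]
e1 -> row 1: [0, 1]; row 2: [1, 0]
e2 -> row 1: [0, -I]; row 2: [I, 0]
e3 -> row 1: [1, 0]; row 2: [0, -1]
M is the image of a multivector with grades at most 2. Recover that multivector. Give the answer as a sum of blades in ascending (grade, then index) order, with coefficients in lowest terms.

Method: 1, rho(e1), rho(e2), rho(e3) form a trace-orthogonal basis of the 2x2 complex matrices (tr(X Y) = 2 if X = Y, else 0), so M = m0*1 + m1*rho(e1) + m2*rho(e2) + m3*rho(e3) with m0 = tr(M)/2 = 8, m1 = tr(M rho(e1))/2 = 0, m2 = tr(M rho(e2))/2 = -6 + 9*I/2, m3 = tr(M rho(e3))/2 = -8/3.
Multiplying table entries, the bivector images are rho(e12) = I*rho(e3), rho(e13) = -I*rho(e2), rho(e23) = I*rho(e1); with real blade coefficients the real parts of m0..m3 are the coefficients of 1, e1, e2, e3 and the imaginary parts give the bivectors (e23: Im m1, e13: -Im m2, e12: Im m3).
Answer: 8 - 6*e2 - 8/3*e3 - 9/2*e13


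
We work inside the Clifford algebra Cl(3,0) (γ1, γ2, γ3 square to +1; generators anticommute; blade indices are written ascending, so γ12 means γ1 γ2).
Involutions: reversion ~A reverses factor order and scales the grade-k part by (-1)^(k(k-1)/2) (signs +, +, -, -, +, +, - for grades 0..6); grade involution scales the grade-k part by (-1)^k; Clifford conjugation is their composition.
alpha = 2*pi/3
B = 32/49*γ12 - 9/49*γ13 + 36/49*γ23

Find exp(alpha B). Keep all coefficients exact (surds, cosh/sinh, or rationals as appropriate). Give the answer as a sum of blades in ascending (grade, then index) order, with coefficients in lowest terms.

B^2 term by term: the squares give (32/49)^2*(γ12)^2 + (-9/49)^2*(γ13)^2 + (36/49)^2*(γ23)^2 = 1024/2401*(-1) + 81/2401*(-1) + 1296/2401*(-1) = -1 (each basis 2-blade squares to minus the product of its generators' squares); cross terms between blades sharing an index anticommute and cancel. So B^2 = -1.
B^2 = -1 — the negative square puts this in the circular regime; l = 1, alpha*l = 2*pi/3, so exp(alpha B) = cos(2*pi/3) + (sin(2*pi/3)/1)*B = -1/2 + (sqrt(3)/2)*B.
Answer: -1/2 + 16*sqrt(3)/49*γ12 - 9*sqrt(3)/98*γ13 + 18*sqrt(3)/49*γ23


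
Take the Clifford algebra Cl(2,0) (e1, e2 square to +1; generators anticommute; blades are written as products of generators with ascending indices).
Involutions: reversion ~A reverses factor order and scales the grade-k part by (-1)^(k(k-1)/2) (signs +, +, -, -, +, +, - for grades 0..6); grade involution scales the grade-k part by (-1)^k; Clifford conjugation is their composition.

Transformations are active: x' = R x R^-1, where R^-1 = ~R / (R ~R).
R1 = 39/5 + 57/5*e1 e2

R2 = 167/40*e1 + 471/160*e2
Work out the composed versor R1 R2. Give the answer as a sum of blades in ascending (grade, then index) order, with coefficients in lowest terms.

Distribute over the terms of R1 (each basis-blade product reordered to ascending indices, repeated generators contracted through their squares):
(39/5) R2 = 6513/200*e1 + 18369/800*e2
(57/5*e1 e2) R2 = 26847/800*e1 - 9519/200*e2
Summing the partial products and collecting blades:
Answer: 52899/800*e1 - 19707/800*e2


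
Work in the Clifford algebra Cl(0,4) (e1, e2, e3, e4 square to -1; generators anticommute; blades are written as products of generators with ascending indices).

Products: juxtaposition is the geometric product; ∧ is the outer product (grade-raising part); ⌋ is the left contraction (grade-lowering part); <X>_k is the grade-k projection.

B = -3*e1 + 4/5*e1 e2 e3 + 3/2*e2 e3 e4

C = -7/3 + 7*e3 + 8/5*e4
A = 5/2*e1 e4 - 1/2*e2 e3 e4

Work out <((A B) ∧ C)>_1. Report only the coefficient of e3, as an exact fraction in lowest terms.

step 1: -3/4 - 15/2*e4 - 2/5*e1 e4 - 15/4*e1 e2 e3 + 2*e2 e3 e4 - 3/2*e1 e2 e3 e4
step 2: 7/4 - 21/4*e3 + 163/10*e4 + 14/15*e1 e4 + 105/2*e3 e4 + 35/4*e1 e2 e3 + 14/5*e1 e3 e4 - 14/3*e2 e3 e4 - 5/2*e1 e2 e3 e4
step 3: -21/4*e3 + 163/10*e4
Answer: -21/4


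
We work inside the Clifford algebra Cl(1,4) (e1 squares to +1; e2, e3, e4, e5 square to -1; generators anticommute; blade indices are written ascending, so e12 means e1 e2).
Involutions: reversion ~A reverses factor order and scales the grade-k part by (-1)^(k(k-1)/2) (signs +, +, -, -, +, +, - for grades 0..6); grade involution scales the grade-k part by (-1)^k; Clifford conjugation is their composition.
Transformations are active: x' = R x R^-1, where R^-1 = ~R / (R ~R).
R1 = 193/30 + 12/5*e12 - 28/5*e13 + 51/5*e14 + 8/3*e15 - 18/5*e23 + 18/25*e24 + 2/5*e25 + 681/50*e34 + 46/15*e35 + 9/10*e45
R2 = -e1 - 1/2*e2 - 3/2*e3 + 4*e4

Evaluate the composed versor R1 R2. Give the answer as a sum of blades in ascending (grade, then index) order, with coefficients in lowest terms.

Distribute over the terms of R2 (each basis-blade product reordered to ascending indices, repeated generators contracted through their squares):
R1 (-e1) = -193/30*e1 + 12/5*e2 - 28/5*e3 + 51/5*e4 + 8/3*e5 + 18/5*e123 - 18/25*e124 - 2/5*e125 - 681/50*e134 - 46/15*e135 - 9/10*e145
R1 (-1/2*e2) = 6/5*e1 - 193/60*e2 + 9/5*e3 - 9/25*e4 - 1/5*e5 - 14/5*e123 + 51/10*e124 + 4/3*e125 - 681/100*e234 - 23/15*e235 - 9/20*e245
R1 (-3/2*e3) = -42/5*e1 - 27/5*e2 - 193/20*e3 - 2043/100*e4 - 23/5*e5 - 18/5*e123 + 153/10*e134 + 4*e135 + 27/25*e234 + 3/5*e235 - 27/20*e345
R1 (4*e4) = -204/5*e1 - 72/25*e2 - 1362/25*e3 + 386/15*e4 + 18/5*e5 + 48/5*e124 - 112/5*e134 - 32/3*e145 - 72/5*e234 - 8/5*e245 - 184/15*e345
Summing the partial products and collecting blades:
Answer: -1633/30*e1 - 2729/300*e2 - 6793/100*e3 + 4543/300*e4 + 22/15*e5 - 14/5*e123 + 699/50*e124 + 14/15*e125 - 518/25*e134 + 14/15*e135 - 347/30*e145 - 2013/100*e234 - 14/15*e235 - 41/20*e245 - 817/60*e345


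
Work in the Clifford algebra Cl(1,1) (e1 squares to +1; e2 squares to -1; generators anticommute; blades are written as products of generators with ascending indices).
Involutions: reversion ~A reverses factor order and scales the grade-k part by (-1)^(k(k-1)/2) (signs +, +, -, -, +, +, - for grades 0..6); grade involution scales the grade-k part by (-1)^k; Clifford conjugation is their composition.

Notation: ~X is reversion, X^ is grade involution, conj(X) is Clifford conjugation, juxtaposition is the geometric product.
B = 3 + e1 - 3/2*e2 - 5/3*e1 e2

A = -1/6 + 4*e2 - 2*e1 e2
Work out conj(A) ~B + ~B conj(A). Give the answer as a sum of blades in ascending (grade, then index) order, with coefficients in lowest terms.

first term: -19/6 - 23/6*e1 - 55/4*e2 + 175/18*e1 e2
second term: -19/6 + 7/2*e1 - 39/4*e2 + 31/18*e1 e2
Answer: -19/3 - 1/3*e1 - 47/2*e2 + 103/9*e1 e2


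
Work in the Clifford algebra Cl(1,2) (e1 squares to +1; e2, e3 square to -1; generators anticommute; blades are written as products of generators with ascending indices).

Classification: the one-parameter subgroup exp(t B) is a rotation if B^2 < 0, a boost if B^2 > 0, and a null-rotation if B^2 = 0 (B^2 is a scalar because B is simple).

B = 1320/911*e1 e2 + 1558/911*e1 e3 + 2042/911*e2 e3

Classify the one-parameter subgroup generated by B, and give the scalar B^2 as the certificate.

B^2 term by term: the squares give (1320/911)^2*(e1 e2)^2 + (1558/911)^2*(e1 e3)^2 + (2042/911)^2*(e2 e3)^2 = 1742400/829921*(+1) + 2427364/829921*(+1) + 4169764/829921*(-1) = 0 (each basis 2-blade squares to minus the product of its generators' squares); cross terms between blades sharing an index anticommute and cancel. So B^2 = 0.
Answer: null-rotation, certificate B^2 = 0. B^2 = 0 is basis-independent, so its sign is the whole story.


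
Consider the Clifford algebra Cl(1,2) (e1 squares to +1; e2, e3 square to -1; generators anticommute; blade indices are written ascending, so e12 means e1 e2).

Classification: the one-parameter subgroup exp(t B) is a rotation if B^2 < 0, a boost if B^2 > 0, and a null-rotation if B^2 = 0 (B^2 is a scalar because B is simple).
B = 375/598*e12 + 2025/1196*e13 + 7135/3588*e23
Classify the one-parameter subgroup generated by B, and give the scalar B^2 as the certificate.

B^2 term by term: the squares give (375/598)^2*(e12)^2 + (2025/1196)^2*(e13)^2 + (7135/3588)^2*(e23)^2 = 140625/357604*(+1) + 4100625/1430416*(+1) + 50908225/12873744*(-1) = -25/36 (each basis 2-blade squares to minus the product of its generators' squares); cross terms between blades sharing an index anticommute and cancel. So B^2 = -25/36.
Answer: rotation, certificate B^2 = -25/36. No conjugation can change B^2 = -25/36; the sign gives the class.


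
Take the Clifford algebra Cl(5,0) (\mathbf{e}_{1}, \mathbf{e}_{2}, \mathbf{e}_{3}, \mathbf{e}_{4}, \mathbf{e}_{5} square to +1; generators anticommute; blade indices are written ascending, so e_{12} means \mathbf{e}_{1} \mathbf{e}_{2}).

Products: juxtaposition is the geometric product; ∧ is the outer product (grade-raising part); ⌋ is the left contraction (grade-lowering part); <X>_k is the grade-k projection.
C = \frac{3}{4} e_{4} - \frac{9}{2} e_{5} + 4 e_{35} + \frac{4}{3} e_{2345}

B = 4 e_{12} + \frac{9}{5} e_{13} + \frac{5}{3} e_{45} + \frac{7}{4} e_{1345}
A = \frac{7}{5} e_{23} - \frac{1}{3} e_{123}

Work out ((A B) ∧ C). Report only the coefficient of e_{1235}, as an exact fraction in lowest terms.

step 1: -\frac{3}{5} e_{2} + \frac{4}{3} e_{3} + \frac{63}{25} e_{12} - \frac{28}{5} e_{13} - \frac{7}{12} e_{245} + \frac{49}{20} e_{1245} + \frac{7}{3} e_{2345} - \frac{5}{9} e_{12345}
step 2: -\frac{9}{20} e_{24} + \frac{27}{10} e_{25} + e_{34} - 6 e_{35} + \frac{189}{100} e_{124} - \frac{567}{50} e_{125} - \frac{21}{5} e_{134} + \frac{126}{5} e_{135} - \frac{12}{5} e_{235} + \frac{252}{25} e_{1235}
Answer: \frac{252}{25}


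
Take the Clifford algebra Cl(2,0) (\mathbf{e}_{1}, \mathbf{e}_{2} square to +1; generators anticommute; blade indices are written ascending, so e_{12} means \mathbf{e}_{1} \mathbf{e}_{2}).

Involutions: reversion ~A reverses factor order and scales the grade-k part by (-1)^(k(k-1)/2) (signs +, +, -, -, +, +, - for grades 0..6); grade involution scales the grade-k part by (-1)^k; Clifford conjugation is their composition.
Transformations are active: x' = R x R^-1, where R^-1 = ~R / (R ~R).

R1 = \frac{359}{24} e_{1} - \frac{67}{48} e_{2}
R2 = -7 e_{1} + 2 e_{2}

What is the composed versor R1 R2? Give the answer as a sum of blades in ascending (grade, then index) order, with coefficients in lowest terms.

Distribute over the terms of R1 (each basis-blade product reordered to ascending indices, repeated generators contracted through their squares):
(\frac{359}{24} e_{1}) R2 = -\frac{2513}{24} + \frac{359}{12} e_{12}
(-\frac{67}{48} e_{2}) R2 = -\frac{67}{24} - \frac{469}{48} e_{12}
Summing the partial products and collecting blades:
Answer: -\frac{215}{2} + \frac{967}{48} e_{12}


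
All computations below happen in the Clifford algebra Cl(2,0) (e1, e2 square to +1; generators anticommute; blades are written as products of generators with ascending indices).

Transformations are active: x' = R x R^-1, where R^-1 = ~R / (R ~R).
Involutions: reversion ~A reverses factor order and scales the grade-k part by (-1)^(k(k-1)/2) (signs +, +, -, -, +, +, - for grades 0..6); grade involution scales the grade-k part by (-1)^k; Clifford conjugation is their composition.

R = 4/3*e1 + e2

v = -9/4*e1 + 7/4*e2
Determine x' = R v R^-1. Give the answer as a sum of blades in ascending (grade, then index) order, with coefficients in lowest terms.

~R = 4/3*e1 + e2, and R ~R = 25/9, so R^-1 = ~R / (25/9).
R v = -5/4 + 55/12*e1 e2
Answer: 21/20*e1 - 53/20*e2


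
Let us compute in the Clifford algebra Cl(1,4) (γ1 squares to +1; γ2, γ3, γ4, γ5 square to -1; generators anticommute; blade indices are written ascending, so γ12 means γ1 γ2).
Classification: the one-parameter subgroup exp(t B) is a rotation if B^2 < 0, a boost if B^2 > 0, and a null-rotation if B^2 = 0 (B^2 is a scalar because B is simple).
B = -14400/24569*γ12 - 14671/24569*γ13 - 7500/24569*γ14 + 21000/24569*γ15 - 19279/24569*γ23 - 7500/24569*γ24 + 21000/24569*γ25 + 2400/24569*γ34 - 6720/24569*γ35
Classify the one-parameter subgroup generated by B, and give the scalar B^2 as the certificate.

B^2 term by term: the squares give (-14400/24569)^2*(γ12)^2 + (-14671/24569)^2*(γ13)^2 + (-7500/24569)^2*(γ14)^2 + (21000/24569)^2*(γ15)^2 + (-19279/24569)^2*(γ23)^2 + (-7500/24569)^2*(γ24)^2 + (21000/24569)^2*(γ25)^2 + (2400/24569)^2*(γ34)^2 + (-6720/24569)^2*(γ35)^2 = 207360000/603635761*(+1) + 215238241/603635761*(+1) + 56250000/603635761*(+1) + 441000000/603635761*(+1) + 371679841/603635761*(-1) + 56250000/603635761*(-1) + 441000000/603635761*(-1) + 5760000/603635761*(-1) + 45158400/603635761*(-1) = 0 (each basis 2-blade squares to minus the product of its generators' squares); cross terms between blades sharing an index anticommute and cancel; the commuting (index-disjoint) pairs give grade-4 terms 2*c*c'*(blade product), which cancel blade by blade — γ1234: -69120000/603635761 - 220065000/603635761 + 289185000/603635761 = 0; γ1235: 193536000/603635761 + 616182000/603635761 - 809718000/603635761 = 0; γ1245: 315000000/603635761 - 315000000/603635761 = 0; γ1345: -100800000/603635761 + 100800000/603635761 = 0; γ2345: -100800000/603635761 + 100800000/603635761 = 0 — confirming B is simple. So B^2 = 0.
Answer: null-rotation, certificate B^2 = 0. Certificate logic: 0 is a conjugation-invariant scalar, so its sign fixes rotation versus boost versus null-rotation outright.


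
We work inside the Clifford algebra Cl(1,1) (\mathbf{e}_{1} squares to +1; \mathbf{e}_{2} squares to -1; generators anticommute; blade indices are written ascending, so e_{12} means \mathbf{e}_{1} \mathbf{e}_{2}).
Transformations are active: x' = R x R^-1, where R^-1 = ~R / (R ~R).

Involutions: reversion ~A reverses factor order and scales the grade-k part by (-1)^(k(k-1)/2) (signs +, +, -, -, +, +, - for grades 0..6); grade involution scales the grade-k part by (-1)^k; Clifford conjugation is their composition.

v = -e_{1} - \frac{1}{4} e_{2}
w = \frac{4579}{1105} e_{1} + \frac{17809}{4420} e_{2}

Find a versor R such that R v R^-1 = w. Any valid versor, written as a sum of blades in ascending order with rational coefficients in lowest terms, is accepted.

Sketch: the shared square \frac{15}{16} makes R = v + w = \frac{3474}{1105} e_{1} + \frac{4176}{1105} e_{2} the natural versor; its sandwich fixes that direction, negates (v - w)/2, and sends v to w.
Answer: \frac{3474}{1105} e_{1} + \frac{4176}{1105} e_{2}


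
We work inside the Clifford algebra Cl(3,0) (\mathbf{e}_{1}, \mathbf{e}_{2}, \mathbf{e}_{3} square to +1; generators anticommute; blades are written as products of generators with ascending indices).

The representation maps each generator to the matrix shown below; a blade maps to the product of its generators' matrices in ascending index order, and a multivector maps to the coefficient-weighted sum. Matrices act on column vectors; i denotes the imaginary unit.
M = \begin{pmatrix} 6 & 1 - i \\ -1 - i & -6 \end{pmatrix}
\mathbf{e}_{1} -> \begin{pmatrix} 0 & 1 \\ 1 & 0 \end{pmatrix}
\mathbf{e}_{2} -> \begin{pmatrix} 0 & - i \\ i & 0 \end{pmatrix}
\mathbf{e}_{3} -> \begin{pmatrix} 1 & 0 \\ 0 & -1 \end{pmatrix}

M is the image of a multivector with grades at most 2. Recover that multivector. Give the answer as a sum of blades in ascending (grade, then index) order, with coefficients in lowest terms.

Method: 1, rho(e_{1}), rho(e_{2}), rho(e_{3}) form a trace-orthogonal basis of the 2x2 complex matrices (tr(X Y) = 2 if X = Y, else 0), so M = m0*1 + m1*rho(e_{1}) + m2*rho(e_{2}) + m3*rho(e_{3}) with m0 = tr(M)/2 = 0, m1 = tr(M rho(e_{1}))/2 = - i, m2 = tr(M rho(e_{2}))/2 = i, m3 = tr(M rho(e_{3}))/2 = 6.
Multiplying table entries, the bivector images are rho(e_{1} e_{2}) = i*rho(e_{3}), rho(e_{1} e_{3}) = -i*rho(e_{2}), rho(e_{2} e_{3}) = i*rho(e_{1}); with real blade coefficients the real parts of m0..m3 are the coefficients of 1, e_{1}, e_{2}, e_{3} and the imaginary parts give the bivectors (e_{2} e_{3}: Im m1, e_{1} e_{3}: -Im m2, e_{1} e_{2}: Im m3).
Answer: 6 e_{3} - e_{1} e_{3} - e_{2} e_{3}


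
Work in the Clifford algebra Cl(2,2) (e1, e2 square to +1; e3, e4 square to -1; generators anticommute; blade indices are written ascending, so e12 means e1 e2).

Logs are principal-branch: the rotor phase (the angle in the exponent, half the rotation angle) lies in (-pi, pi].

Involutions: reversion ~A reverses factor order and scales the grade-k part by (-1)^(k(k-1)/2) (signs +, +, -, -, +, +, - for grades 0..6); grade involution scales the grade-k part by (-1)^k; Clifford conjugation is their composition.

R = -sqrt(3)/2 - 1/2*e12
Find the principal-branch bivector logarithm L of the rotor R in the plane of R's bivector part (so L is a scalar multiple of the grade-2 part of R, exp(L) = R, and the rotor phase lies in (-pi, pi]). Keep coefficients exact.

The scalar part of R is -sqrt(3)/2, so the principal-branch rotor phase is pinned; divide the bivector part by its sine to get the unit plane — L is the phase times that plane.
Concretely: cos(phase) = -sqrt(3)/2 gives phase = ±5*pi/6, and since phase/sin(phase) is even the sign is immaterial: L = (phase/sin(phase)) * <R>_2 = (5*pi/3) * <R>_2.
Answer: -5*pi/6*e12


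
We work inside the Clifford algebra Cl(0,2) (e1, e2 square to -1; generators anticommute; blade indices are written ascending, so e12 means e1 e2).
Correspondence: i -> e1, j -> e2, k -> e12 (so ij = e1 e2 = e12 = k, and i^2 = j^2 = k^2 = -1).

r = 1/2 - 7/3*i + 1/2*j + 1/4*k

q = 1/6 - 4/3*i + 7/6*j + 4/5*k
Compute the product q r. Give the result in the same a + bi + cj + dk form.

In blades: q = 1/6 - 4/3*e1 + 7/6*e2 + 4/5*e12, r = 1/2 - 7/3*e1 + 1/2*e2 + 1/4*e12.
Distribute q over r term by term (generator squares from the signature, products reordered to ascending indices): (1/6)*r = 1/12 - 7/18*e1 + 1/12*e2 + 1/24*e12; (-4/3*e1)*r = -28/9 - 2/3*e1 + 1/3*e2 - 2/3*e12; (7/6*e2)*r = -7/12 + 7/24*e1 + 7/12*e2 + 49/18*e12; (4/5*e12)*r = -1/5 - 2/5*e1 - 28/15*e2 + 2/5*e12.
Sum: -343/90 - 419/360*e1 - 13/15*e2 + 899/360*e12; translating back through the correspondence:
Answer: -343/90 - 419/360*i - 13/15*j + 899/360*k


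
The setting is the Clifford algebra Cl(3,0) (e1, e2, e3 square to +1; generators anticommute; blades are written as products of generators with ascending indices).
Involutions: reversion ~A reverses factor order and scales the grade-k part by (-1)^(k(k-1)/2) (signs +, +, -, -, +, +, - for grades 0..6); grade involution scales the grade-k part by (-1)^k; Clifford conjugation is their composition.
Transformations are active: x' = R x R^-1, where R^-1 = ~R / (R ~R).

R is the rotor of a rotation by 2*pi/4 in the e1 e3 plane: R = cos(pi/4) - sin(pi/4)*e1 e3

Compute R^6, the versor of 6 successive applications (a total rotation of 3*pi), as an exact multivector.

Because a rotor carries half the rotation angle, composing 6 copies of this e1 e3-plane rotor multiplies the phase: 6*(pi/4) = 3*pi/2, hence R^6 = cos(3*pi/2) - sin(3*pi/2)*e1 e3.
cos(3*pi/2) = 0 and sin(3*pi/2) = -1, so R^6 = e1 e3. The net rotation is 1*pi (after discarding 1 full turn, each of which contributes a factor -1 to the rotor); the rotor keeps the half-angle phase exactly.
Answer: e1 e3


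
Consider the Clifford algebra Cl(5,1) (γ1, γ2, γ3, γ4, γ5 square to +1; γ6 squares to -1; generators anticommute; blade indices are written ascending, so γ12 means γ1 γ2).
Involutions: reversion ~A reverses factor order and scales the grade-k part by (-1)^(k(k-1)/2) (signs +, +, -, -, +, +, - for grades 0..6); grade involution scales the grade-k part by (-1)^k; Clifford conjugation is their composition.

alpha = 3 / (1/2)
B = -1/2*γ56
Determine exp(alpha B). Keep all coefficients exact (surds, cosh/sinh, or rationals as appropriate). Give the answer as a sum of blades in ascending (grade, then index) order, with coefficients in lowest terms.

B^2 = (-1/2)^2*(γ56)^2 = 1/4*(+1) = 1/4 (a basis 2-blade squares to minus the product of its generators' squares).
B^2 = 1/4 — B^2 > 0, so the exponential closes hyperbolically: l = 1/2, alpha*l = 3, so exp(alpha B) = cosh(3) + (sinh(3)/(1/2))*B = cosh(3) + (2*sinh(3))*B.
Answer: cosh(3) - sinh(3)*γ56


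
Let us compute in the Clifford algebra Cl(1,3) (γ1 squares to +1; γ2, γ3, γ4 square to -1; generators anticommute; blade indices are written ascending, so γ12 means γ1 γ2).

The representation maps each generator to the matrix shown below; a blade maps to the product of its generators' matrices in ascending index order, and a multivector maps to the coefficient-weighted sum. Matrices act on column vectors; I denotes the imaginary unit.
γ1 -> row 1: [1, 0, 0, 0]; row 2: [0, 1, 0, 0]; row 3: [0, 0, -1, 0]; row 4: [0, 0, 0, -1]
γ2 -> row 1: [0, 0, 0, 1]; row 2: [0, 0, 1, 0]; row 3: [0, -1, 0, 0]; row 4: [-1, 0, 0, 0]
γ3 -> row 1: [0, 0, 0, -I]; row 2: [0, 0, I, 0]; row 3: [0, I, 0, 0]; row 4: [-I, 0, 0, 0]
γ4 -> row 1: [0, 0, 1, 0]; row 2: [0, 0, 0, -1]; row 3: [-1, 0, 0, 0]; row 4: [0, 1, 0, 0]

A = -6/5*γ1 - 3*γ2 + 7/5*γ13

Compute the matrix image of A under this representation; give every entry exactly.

Bivector images (products of the table entries): rho(γ13) = rho(γ1)rho(γ3) = row 1: [0, 0, 0, -I]; row 2: [0, 0, I, 0]; row 3: [0, -I, 0, 0]; row 4: [I, 0, 0, 0].
M = (-6/5)*rho(γ1) + (-3)*rho(γ2) + (7/5)*rho(γ13), summed entrywise:
Answer: row 1: [-6/5, 0, 0, -3 - 7*I/5]; row 2: [0, -6/5, -3 + 7*I/5, 0]; row 3: [0, 3 - 7*I/5, 6/5, 0]; row 4: [3 + 7*I/5, 0, 0, 6/5]


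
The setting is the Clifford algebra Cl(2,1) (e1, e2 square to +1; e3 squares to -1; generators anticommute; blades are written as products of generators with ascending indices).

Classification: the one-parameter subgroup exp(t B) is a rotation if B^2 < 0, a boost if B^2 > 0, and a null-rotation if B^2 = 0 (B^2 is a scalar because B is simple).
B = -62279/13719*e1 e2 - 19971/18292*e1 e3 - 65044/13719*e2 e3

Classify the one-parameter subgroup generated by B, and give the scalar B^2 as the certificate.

B^2 term by term: the squares give (-62279/13719)^2*(e1 e2)^2 + (-19971/18292)^2*(e1 e3)^2 + (-65044/13719)^2*(e2 e3)^2 = 3878673841/188210961*(-1) + 398840841/334597264*(+1) + 4230721936/188210961*(+1) = 49/16 (each basis 2-blade squares to minus the product of its generators' squares); cross terms between blades sharing an index anticommute and cancel. So B^2 = 49/16.
Answer: boost, certificate B^2 = 49/16. The class reads off the invariant scalar 49/16 directly.


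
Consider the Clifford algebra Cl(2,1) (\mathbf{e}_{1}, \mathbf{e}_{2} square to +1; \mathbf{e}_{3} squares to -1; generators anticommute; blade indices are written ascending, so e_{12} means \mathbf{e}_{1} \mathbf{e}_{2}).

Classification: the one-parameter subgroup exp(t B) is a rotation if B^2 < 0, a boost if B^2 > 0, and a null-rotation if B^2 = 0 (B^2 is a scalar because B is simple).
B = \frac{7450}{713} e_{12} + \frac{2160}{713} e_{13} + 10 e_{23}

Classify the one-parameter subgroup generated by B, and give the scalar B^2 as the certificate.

B^2 term by term: the squares give (\frac{7450}{713})^2*(e_{12})^2 + (\frac{2160}{713})^2*(e_{13})^2 + (10)^2*(e_{23})^2 = \frac{55502500}{508369}*(-1) + \frac{4665600}{508369}*(+1) + 100*(+1) = 0 (each basis 2-blade squares to minus the product of its generators' squares); cross terms between blades sharing an index anticommute and cancel. So B^2 = 0.
Answer: null-rotation, certificate B^2 = 0. Note: conjugating B changes its blade decomposition but never the scalar B^2 = 0, whose sign settles the classification.


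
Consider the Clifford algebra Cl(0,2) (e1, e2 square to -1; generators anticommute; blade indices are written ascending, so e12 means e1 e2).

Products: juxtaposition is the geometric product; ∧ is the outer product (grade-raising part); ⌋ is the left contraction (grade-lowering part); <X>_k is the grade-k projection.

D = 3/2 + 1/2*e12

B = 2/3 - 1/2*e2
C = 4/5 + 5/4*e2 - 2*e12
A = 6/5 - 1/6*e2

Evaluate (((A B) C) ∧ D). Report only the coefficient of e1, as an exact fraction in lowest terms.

step 1: 43/60 - 32/45*e2
step 2: 329/225 + 64/45*e1 + 1177/3600*e2 - 43/30*e12
step 3: 329/150 + 32/15*e1 + 1177/2400*e2 - 1277/900*e12
Answer: 32/15


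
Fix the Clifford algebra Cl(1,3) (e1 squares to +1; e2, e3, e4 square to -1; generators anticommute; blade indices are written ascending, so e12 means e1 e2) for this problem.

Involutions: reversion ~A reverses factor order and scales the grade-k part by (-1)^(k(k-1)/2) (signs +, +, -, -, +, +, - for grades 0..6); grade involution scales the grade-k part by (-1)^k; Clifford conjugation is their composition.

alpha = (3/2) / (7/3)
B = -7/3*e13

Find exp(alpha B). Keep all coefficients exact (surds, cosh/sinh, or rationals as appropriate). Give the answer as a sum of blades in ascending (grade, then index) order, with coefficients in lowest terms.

B^2 = (-7/3)^2*(e13)^2 = 49/9*(+1) = 49/9 (a basis 2-blade squares to minus the product of its generators' squares).
B^2 = 49/9 — a positive square means the series sums to a boost: l = 7/3, alpha*l = 3/2, so exp(alpha B) = cosh(3/2) + (sinh(3/2)/(7/3))*B = cosh(3/2) + (3*sinh(3/2)/7)*B.
Answer: cosh(3/2) - sinh(3/2)*e13


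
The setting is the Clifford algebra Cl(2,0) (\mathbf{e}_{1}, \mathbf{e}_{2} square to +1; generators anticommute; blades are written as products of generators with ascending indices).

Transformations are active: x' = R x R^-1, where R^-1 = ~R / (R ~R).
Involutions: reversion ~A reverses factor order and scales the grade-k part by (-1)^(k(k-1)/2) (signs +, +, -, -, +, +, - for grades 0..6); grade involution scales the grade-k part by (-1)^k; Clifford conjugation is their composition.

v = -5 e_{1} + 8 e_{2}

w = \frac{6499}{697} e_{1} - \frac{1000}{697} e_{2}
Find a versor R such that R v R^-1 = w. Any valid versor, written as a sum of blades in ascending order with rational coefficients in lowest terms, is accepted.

R = v + w = \frac{3014}{697} e_{1} + \frac{4576}{697} e_{2} works: the equal norms (89) guarantee its sandwich swaps v into w.
Answer: \frac{3014}{697} e_{1} + \frac{4576}{697} e_{2}


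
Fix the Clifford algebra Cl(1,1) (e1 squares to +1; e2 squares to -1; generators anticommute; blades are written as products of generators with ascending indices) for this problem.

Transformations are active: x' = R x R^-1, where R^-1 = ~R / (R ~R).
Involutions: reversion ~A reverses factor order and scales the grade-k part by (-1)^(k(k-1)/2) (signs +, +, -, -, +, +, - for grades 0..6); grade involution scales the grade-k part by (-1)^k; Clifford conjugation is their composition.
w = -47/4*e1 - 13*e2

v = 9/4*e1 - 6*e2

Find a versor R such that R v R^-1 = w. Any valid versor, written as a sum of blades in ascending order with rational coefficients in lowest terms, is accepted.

Key observation: q(v) = q(w) = -495/16 (sandwiches preserve the norm), so R = v + w = -19/2*e1 - 19*e2 works whenever it is invertible — the component of v along it is kept and (v - w)/2 reverses, sending v to w.
Answer: -19/2*e1 - 19*e2


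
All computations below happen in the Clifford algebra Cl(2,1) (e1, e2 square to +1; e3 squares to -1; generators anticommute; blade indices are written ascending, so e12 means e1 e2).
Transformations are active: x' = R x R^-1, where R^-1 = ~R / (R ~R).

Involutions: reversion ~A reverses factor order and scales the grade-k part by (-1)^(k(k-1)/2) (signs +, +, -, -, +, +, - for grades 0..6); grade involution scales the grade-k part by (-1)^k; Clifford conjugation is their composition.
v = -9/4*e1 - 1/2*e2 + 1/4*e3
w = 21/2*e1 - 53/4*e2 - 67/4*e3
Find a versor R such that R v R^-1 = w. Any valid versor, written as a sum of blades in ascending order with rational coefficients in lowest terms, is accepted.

Sketch: the shared square 21/4 makes R = v + w = 33/4*e1 - 55/4*e2 - 33/2*e3 the natural versor; its sandwich fixes that direction, negates (v - w)/2, and sends v to w.
Answer: 33/4*e1 - 55/4*e2 - 33/2*e3


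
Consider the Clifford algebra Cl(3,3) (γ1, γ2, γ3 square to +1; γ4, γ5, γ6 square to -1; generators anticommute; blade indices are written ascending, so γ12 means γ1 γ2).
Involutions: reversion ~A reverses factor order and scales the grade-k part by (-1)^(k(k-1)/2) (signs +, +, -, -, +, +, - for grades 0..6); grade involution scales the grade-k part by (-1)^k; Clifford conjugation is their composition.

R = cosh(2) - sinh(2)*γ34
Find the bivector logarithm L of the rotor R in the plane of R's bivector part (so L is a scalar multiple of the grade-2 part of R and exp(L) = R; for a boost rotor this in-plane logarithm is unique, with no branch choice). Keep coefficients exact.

The scalar part of R is cosh(2), giving the rapidity magnitude (cosh is even); the bivector part supplies orientation, its quotient by sinh of the rapidity is the plane, and L = rapidity * plane — unique in that plane, since flipping both signs leaves L unchanged.
Concretely: cosh(rapidity) = cosh(2) gives rapidity = ±2, and since rapidity/sinh(rapidity) is even the sign is immaterial: L = (rapidity/sinh(rapidity)) * <R>_2 = (2/sinh(2)) * <R>_2.
Answer: -2*γ34


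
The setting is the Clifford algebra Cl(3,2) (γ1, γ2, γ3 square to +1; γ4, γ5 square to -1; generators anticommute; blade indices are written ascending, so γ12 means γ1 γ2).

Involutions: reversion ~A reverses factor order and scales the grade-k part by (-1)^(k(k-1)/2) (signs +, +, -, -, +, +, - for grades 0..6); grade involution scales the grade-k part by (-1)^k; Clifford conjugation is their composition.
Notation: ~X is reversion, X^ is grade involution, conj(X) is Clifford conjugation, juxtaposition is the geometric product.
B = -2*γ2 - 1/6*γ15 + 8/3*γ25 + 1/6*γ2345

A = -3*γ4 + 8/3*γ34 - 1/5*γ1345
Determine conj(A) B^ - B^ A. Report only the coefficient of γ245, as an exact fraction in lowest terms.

first term: -1/30*γ12 - 6*γ24 - 4/9*γ25 + 1/30*γ34 + 1/2*γ145 - 16/3*γ234 - 1/2*γ235 - 8*γ245 - 8/15*γ1234 + 4/9*γ1345 - 64/9*γ2345 + 2/5*γ12345
second term: 1/30*γ12 - 6*γ24 + 4/9*γ25 + 1/30*γ34 - 1/2*γ145 + 16/3*γ234 - 1/2*γ235 + 8*γ245 + 8/15*γ1234 - 4/9*γ1345 + 64/9*γ2345 + 2/5*γ12345
Answer: -16


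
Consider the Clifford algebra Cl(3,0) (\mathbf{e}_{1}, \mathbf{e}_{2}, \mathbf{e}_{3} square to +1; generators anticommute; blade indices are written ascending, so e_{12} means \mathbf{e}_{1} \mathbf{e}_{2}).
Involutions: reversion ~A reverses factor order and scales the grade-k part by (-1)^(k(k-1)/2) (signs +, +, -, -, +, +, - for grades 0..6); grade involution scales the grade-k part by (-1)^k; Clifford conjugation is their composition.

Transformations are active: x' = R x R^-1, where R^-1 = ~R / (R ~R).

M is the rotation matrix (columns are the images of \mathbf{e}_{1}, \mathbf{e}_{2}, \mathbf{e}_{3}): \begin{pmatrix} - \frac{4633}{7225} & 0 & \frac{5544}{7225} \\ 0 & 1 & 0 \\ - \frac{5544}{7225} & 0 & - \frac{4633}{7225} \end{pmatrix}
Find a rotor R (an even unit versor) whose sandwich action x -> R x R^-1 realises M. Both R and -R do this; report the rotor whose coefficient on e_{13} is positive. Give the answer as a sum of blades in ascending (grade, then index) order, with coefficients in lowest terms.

Method: write R = a + b12*e_{12} + b13*e_{13} + b23*e_{23} with a^2 + b12^2 + b13^2 + b23^2 = 1 (so R^-1 = ~R). Expanding the columns R e_j ~R gives tr M = 4a^2 - 1 and, from the antisymmetric part, M21 - M12 = -4a*b12, M13 - M31 = 4a*b13, M32 - M23 = -4a*b23.
Here tr M = -\frac{2041}{7225}, so a^2 = (1 + tr M)/4 = \frac{1296}{7225} and a = ±\frac{36}{85}. Taking a = \frac{36}{85}: M21 - M12 = 0, M13 - M31 = \frac{11088}{7225}, M32 - M23 = 0, giving b12 = 0, b13 = \frac{77}{85}, b23 = 0, i.e. R = \frac{36}{85} + \frac{77}{85} e_{13}.
Its e_{13} coefficient is already positive.
Answer: \frac{36}{85} + \frac{77}{85} e_{13}. Sheet selection: the two-to-one cover makes ±R indistinguishable at the matrix level (trace -\frac{2041}{7225}), so uniqueness comes from the required sign on e_{13}.


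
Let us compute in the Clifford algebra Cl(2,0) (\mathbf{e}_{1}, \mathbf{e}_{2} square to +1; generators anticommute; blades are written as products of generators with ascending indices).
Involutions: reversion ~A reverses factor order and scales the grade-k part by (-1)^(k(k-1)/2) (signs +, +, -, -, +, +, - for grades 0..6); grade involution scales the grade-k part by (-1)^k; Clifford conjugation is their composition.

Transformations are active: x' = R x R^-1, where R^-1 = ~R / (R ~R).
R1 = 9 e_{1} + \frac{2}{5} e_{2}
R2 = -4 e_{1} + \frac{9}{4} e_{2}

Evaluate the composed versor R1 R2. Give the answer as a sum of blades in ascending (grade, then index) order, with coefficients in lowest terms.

Distribute over the terms of R1 (each basis-blade product reordered to ascending indices, repeated generators contracted through their squares):
(9 e_{1}) R2 = -36 + \frac{81}{4} e_{1} e_{2}
(\frac{2}{5} e_{2}) R2 = \frac{9}{10} + \frac{8}{5} e_{1} e_{2}
Summing the partial products and collecting blades:
Answer: -\frac{351}{10} + \frac{437}{20} e_{1} e_{2}
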